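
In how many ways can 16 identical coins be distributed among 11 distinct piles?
C(16+11-1, 11-1) = C(26, 10) = 5311735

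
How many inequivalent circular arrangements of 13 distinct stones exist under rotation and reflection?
(13-1)!/2 = 479001600/2 = 239500800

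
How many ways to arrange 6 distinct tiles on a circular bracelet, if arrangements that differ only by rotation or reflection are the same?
(6-1)!/2 = 120/2 = 60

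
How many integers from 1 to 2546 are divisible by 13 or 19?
⌊2546/13⌋ + ⌊2546/19⌋ - ⌊2546/247⌋ = 195 + 134 - 10 = 319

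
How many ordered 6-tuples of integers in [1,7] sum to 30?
Coefficient of x^30 in (x + x² + ... + x^7)^6. By inclusion-exclusion on dice exceeding 7: Σ_j (-1)^j C(6,j)·C(30-1-7j, 5) = C(6,0)·C(29,5) - C(6,1)·C(22,5) + C(6,2)·C(15,5) - C(6,3)·C(8,5) = 1·118755 - 6·26334 + 15·3003 - 20·56 = 4676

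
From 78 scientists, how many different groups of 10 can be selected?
C(78,10) = 78!/(10!×68!) = 1258315963905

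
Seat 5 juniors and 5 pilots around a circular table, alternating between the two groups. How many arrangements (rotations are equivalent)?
Fix one of the juniors: (5-1)! ways for the remaining juniors, × 5! ways for the pilots = 24 × 120 = 2880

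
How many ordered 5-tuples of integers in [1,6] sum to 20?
Coefficient of x^20 in (x + x² + ... + x^6)^5. By inclusion-exclusion on dice exceeding 6: Σ_j (-1)^j C(5,j)·C(20-1-6j, 4) = C(5,0)·C(19,4) - C(5,1)·C(13,4) + C(5,2)·C(7,4) = 1·3876 - 5·715 + 10·35 = 651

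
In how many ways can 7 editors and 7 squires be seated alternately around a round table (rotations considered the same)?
Fix one of the editors: (7-1)! ways for the remaining editors, × 7! ways for the squires = 720 × 5040 = 3628800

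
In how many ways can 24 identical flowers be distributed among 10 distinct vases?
C(24+10-1, 10-1) = C(33, 9) = 38567100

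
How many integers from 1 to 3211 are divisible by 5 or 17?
⌊3211/5⌋ + ⌊3211/17⌋ - ⌊3211/85⌋ = 642 + 188 - 37 = 793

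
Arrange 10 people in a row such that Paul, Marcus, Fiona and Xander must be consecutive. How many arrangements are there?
Treat the 4 as one block: (10-4+1)! × 4! = 5040 × 24 = 120960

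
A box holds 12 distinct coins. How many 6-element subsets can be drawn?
C(12,6) = 12!/(6!×6!) = 924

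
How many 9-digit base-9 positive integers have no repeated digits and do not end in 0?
Last digit: 8 nonzero choices. First digit: 7 (nonzero, ≠last). Middle 7: P(7,7) = 5040. Total = 282240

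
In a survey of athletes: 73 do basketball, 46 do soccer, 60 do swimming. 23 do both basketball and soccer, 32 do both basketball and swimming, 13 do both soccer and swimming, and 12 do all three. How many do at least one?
|A∪B∪C| = 73+46+60-23-32-13+12 = 123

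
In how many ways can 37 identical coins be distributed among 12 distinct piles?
C(37+12-1, 12-1) = C(48, 11) = 22595200368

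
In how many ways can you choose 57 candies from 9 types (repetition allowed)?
C(57+9-1, 9-1) = C(65, 8) = 5047381560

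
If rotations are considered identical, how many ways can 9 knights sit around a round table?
Circular: fix one position, arrange the rest. (9-1)! = 40320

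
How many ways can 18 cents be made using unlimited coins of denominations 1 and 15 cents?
Coefficient of x^18 in 1/(1-x^1) · 1/(1-x^15). Use j coins of 15 for j = 0..⌊18/15⌋ = 1, the rest in 1s: 1 + 1 = 2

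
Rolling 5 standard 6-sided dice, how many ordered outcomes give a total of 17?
Coefficient of x^17 in (x + x² + ... + x^6)^5. By inclusion-exclusion on dice exceeding 6: Σ_j (-1)^j C(5,j)·C(17-1-6j, 4) = C(5,0)·C(16,4) - C(5,1)·C(10,4) + C(5,2)·C(4,4) = 1·1820 - 5·210 + 10·1 = 780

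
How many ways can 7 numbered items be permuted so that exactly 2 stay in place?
Choose the 2 fixed points C(7,2) = 21, derange the rest: !5 = Σ_{j=0}^{5} (-1)^j·5!/j! = 120 - 120 + 60 - 20 + 5 - 1 = 44. Product = 21 × 44 = 924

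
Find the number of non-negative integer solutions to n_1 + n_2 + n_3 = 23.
C(23+3-1, 3-1) = C(25, 2) = 300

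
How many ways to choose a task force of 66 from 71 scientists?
C(71,66) = 71!/(66!×5!) = 13019909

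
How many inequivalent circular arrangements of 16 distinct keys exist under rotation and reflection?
(16-1)!/2 = 1307674368000/2 = 653837184000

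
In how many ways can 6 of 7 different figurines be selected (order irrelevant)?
C(7,6) = 7!/(6!×1!) = 7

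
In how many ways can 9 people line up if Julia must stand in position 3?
Fix one position: (9-1)! = 40320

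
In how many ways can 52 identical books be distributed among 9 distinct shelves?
C(52+9-1, 9-1) = C(60, 8) = 2558620845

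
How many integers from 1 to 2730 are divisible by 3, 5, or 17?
⌊2730/3⌋+⌊2730/5⌋+⌊2730/17⌋ - ⌊2730/15⌋-⌊2730/51⌋-⌊2730/85⌋ + ⌊2730/255⌋ = 910+546+160 - 182-53-32 + 10 = 1359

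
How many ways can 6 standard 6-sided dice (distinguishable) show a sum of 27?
Coefficient of x^27 in (x + x² + ... + x^6)^6. By inclusion-exclusion on dice exceeding 6: Σ_j (-1)^j C(6,j)·C(27-1-6j, 5) = C(6,0)·C(26,5) - C(6,1)·C(20,5) + C(6,2)·C(14,5) - C(6,3)·C(8,5) = 1·65780 - 6·15504 + 15·2002 - 20·56 = 1666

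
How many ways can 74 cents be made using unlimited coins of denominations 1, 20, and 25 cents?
Coefficient of x^74 in 1/(1-x^1) · 1/(1-x^20) · 1/(1-x^25). Case on j = number of 25-cent coins (j = 0..2); remainder r = 74 - 25j is made from {1,20} in ⌊r/20⌋+1 ways. r = 74, 49, 24 → 4 + 3 + 2 = 9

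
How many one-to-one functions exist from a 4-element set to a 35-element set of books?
P(35,4) = 35!/(35-4)! = 1256640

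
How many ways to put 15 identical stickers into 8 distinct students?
C(15+8-1, 8-1) = C(22, 7) = 170544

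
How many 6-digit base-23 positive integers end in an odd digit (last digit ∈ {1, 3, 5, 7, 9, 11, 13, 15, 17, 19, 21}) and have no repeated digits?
Last∈{1,3,5,7,9,11,13,15,17,19,21}. Last=0: 0. Last nonzero: 11×21×P(21,4) = 33180840. Total = 33180840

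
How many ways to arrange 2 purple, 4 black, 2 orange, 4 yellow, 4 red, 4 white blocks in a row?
20! / (2! × 4! × 2! × 4! × 4! × 4!) = 1833241410000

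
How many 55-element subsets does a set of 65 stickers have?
C(65,55) = 65!/(55!×10!) = 179013799328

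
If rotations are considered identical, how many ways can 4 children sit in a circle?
Circular: fix one position, arrange the rest. (4-1)! = 6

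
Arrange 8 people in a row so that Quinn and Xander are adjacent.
Treat as block: (8-1)! × 2! = 5040 × 2 = 10080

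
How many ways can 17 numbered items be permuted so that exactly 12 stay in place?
Choose the 12 fixed points C(17,12) = 6188, derange the rest: !5 = Σ_{j=0}^{5} (-1)^j·5!/j! = 120 - 120 + 60 - 20 + 5 - 1 = 44. Product = 6188 × 44 = 272272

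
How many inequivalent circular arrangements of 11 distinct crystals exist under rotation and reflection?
(11-1)!/2 = 3628800/2 = 1814400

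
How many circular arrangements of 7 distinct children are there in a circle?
Circular: fix one position, arrange the rest. (7-1)! = 720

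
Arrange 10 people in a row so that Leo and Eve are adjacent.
Treat as block: (10-1)! × 2! = 362880 × 2 = 725760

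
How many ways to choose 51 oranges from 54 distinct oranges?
C(54,51) = 54!/(51!×3!) = 24804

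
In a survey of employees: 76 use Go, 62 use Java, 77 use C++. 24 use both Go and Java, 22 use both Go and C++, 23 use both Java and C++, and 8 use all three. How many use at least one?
|A∪B∪C| = 76+62+77-24-22-23+8 = 154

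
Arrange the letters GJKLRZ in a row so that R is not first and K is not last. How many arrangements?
By inclusion-exclusion: 6! - 2×(6-1)! + (6-2)! = 720 - 240 + 24 = 504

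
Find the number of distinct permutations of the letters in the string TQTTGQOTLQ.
10! / (4! × 1! × 1! × 1! × 3!) = 25200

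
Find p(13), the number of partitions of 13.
Pentagonal recurrence p(n) = p(n-1) + p(n-2) - p(n-5) - p(n-7) + p(n-12) + p(n-15) - ... gives p(0..12) = 1, 1, 2, 3, 5, 7, 11, 15, 22, 30, 42, 56, 77. p(13) = p(12) + p(11) - p(8) - p(6) + p(1) = 77 + 56 - 22 - 11 + 1 = 101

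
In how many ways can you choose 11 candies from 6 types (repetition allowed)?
C(11+6-1, 6-1) = C(16, 5) = 4368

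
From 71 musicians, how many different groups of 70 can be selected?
C(71,70) = 71!/(70!×1!) = 71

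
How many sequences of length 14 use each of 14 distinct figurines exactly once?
14! = 87178291200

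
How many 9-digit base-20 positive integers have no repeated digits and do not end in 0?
Last digit: 19 nonzero choices. First digit: 18 (nonzero, ≠last). Middle 7: P(18,7) = 160392960. Total = 54854392320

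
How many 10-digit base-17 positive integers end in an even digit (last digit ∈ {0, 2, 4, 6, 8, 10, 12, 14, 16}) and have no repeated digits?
Last∈{0,2,4,6,8,10,12,14,16}. Last=0: 4151347200. Last nonzero: 8×15×P(15,8) = 31135104000. Total = 35286451200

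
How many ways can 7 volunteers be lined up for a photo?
7! = 5040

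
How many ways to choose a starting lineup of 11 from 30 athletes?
C(30,11) = 30!/(11!×19!) = 54627300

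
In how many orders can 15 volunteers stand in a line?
15! = 1307674368000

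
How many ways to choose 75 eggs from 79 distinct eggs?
C(79,75) = 79!/(75!×4!) = 1502501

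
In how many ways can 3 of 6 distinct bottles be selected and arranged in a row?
P(6,3) = 6!/(6-3)! = 120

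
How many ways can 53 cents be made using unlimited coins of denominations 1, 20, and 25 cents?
Coefficient of x^53 in 1/(1-x^1) · 1/(1-x^20) · 1/(1-x^25). Case on j = number of 25-cent coins (j = 0..2); remainder r = 53 - 25j is made from {1,20} in ⌊r/20⌋+1 ways. r = 53, 28, 3 → 3 + 2 + 1 = 6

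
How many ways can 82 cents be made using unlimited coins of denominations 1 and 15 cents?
Coefficient of x^82 in 1/(1-x^1) · 1/(1-x^15). Use j coins of 15 for j = 0..⌊82/15⌋ = 5, the rest in 1s: 5 + 1 = 6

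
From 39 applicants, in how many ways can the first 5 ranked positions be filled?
P(39,5) = 39!/(39-5)! = 69090840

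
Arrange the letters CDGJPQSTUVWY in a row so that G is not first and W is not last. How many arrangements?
By inclusion-exclusion: 12! - 2×(12-1)! + (12-2)! = 479001600 - 79833600 + 3628800 = 402796800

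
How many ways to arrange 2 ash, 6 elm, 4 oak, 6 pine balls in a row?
18! / (2! × 6! × 4! × 6!) = 257297040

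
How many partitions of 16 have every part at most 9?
Let r_j(i) = number of partitions of i into parts ≤ j, for i = 0..16. r_1(i) = 1 for all i; r_j(i) = r_{j-1}(i) + r_j(i-j). Rows j = 2..9: ≤2: 1 1 2 2 3 3 4 4 5 5 6 6 7 7 8 8 9; ≤3: 1 1 2 3 4 5 7 8 10 12 14 16 19 21 24 27 30; ≤4: 1 1 2 3 5 6 9 11 15 18 23 27 34 39 47 54 64; ≤5: 1 1 2 3 5 7 10 13 18 23 30 37 47 57 70 84 101; ≤6: 1 1 2 3 5 7 11 14 20 26 35 44 58 71 90 110 136; ≤7: 1 1 2 3 5 7 11 15 21 28 38 49 65 82 105 131 164; ≤8: 1 1 2 3 5 7 11 15 22 29 40 52 70 89 116 146 186; ≤9: 1 1 2 3 5 7 11 15 22 30 41 54 73 94 123 157 201. r_9(16) = 201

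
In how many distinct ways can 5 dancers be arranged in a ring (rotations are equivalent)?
Circular: fix one position, arrange the rest. (5-1)! = 24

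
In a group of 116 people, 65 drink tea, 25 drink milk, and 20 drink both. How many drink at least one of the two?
|A∪B| = |A| + |B| - |A∩B| = 65 + 25 - 20 = 70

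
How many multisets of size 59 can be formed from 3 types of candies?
C(59+3-1, 3-1) = C(61, 2) = 1830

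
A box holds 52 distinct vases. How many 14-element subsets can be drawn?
C(52,14) = 52!/(14!×38!) = 1768966344600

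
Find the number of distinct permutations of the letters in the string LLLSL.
5! / (4! × 1!) = 5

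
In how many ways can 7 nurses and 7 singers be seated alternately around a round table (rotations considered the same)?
Fix one of the nurses: (7-1)! ways for the remaining nurses, × 7! ways for the singers = 720 × 5040 = 3628800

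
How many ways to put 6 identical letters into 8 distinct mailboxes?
C(6+8-1, 8-1) = C(13, 7) = 1716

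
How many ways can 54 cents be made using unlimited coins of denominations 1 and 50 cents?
Coefficient of x^54 in 1/(1-x^1) · 1/(1-x^50). Use j coins of 50 for j = 0..⌊54/50⌋ = 1, the rest in 1s: 1 + 1 = 2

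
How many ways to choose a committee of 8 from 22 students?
C(22,8) = 22!/(8!×14!) = 319770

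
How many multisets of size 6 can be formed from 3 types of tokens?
C(6+3-1, 3-1) = C(8, 2) = 28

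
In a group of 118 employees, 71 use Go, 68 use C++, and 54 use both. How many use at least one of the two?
|A∪B| = |A| + |B| - |A∩B| = 71 + 68 - 54 = 85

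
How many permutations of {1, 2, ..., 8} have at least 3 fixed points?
Exactly j fixed points: C(8,j)·!(8-j); sum over j ≥ 3 (derangement numbers via !m = (m-1)·(!(m-1) + !(m-2)): !0..!5 = 1, 0, 1, 2, 9, 44). Σ_{j=3}^{8} C(8,j)·!(8-j) = C(8,3)·!5 + C(8,4)·!4 + C(8,5)·!3 + C(8,6)·!2 + C(8,7)·!1 + C(8,8)·!0 = 56·44 + 70·9 + 56·2 + 28·1 + 8·0 + 1·1 = 3235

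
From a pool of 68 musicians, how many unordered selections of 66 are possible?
C(68,66) = 68!/(66!×2!) = 2278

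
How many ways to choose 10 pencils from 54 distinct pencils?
C(54,10) = 54!/(10!×44!) = 23930713170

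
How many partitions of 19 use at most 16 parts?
By conjugation, equals partitions of 19 into parts ≤ 16. Let r_j(i) = number of partitions of i into parts ≤ j, for i = 0..19. r_1(i) = 1 for all i; r_j(i) = r_{j-1}(i) + r_j(i-j). Rows j = 2..16: ≤2: 1 1 2 2 3 3 4 4 5 5 6 6 7 7 8 8 9 9 10 10; ≤3: 1 1 2 3 4 5 7 8 10 12 14 16 19 21 24 27 30 33 37 40; ≤4: 1 1 2 3 5 6 9 11 15 18 23 27 34 39 47 54 64 72 84 94; ≤5: 1 1 2 3 5 7 10 13 18 23 30 37 47 57 70 84 101 119 141 164; ≤6: 1 1 2 3 5 7 11 14 20 26 35 44 58 71 90 110 136 163 199 235; ≤7: 1 1 2 3 5 7 11 15 21 28 38 49 65 82 105 131 164 201 248 300; ≤8: 1 1 2 3 5 7 11 15 22 29 40 52 70 89 116 146 186 230 288 352; ≤9: 1 1 2 3 5 7 11 15 22 30 41 54 73 94 123 157 201 252 318 393; ≤10: 1 1 2 3 5 7 11 15 22 30 42 55 75 97 128 164 212 267 340 423; ≤11: 1 1 2 3 5 7 11 15 22 30 42 56 76 99 131 169 219 278 355 445; ≤12: 1 1 2 3 5 7 11 15 22 30 42 56 77 100 133 172 224 285 366 460; ≤13: 1 1 2 3 5 7 11 15 22 30 42 56 77 101 134 174 227 290 373 471; ≤14: 1 1 2 3 5 7 11 15 22 30 42 56 77 101 135 175 229 293 378 478; ≤15: 1 1 2 3 5 7 11 15 22 30 42 56 77 101 135 176 230 295 381 483; ≤16: 1 1 2 3 5 7 11 15 22 30 42 56 77 101 135 176 231 296 383 486. r_16(19) = 486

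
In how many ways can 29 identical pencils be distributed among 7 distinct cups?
C(29+7-1, 7-1) = C(35, 6) = 1623160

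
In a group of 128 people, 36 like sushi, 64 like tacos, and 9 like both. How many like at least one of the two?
|A∪B| = |A| + |B| - |A∩B| = 36 + 64 - 9 = 91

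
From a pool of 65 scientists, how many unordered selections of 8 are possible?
C(65,8) = 65!/(8!×57!) = 5047381560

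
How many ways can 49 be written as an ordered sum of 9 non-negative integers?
C(49+9-1, 9-1) = C(57, 8) = 1652411475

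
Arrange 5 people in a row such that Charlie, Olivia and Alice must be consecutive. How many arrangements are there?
Treat the 3 as one block: (5-3+1)! × 3! = 6 × 6 = 36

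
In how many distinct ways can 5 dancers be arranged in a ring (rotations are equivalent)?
Circular: fix one position, arrange the rest. (5-1)! = 24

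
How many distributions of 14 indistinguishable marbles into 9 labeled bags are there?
C(14+9-1, 9-1) = C(22, 8) = 319770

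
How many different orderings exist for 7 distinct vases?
7! = 5040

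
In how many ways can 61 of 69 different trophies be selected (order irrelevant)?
C(69,61) = 69!/(61!×8!) = 8361453672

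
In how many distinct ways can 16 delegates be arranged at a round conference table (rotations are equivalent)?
Circular: fix one position, arrange the rest. (16-1)! = 1307674368000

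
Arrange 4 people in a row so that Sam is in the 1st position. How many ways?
Fix one position: (4-1)! = 6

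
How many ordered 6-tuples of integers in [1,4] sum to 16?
Coefficient of x^16 in (x + x² + ... + x^4)^6. By inclusion-exclusion on dice exceeding 4: Σ_j (-1)^j C(6,j)·C(16-1-4j, 5) = C(6,0)·C(15,5) - C(6,1)·C(11,5) + C(6,2)·C(7,5) = 1·3003 - 6·462 + 15·21 = 546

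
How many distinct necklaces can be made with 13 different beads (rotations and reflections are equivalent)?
(13-1)!/2 = 479001600/2 = 239500800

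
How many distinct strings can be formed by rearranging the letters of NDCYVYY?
7! / (1! × 1! × 1! × 1! × 3!) = 840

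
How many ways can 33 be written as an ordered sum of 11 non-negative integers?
C(33+11-1, 11-1) = C(43, 10) = 1917334783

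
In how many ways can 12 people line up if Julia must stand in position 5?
Fix one position: (12-1)! = 39916800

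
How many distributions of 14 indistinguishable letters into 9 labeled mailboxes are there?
C(14+9-1, 9-1) = C(22, 8) = 319770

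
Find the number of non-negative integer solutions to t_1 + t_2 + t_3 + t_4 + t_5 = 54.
C(54+5-1, 5-1) = C(58, 4) = 424270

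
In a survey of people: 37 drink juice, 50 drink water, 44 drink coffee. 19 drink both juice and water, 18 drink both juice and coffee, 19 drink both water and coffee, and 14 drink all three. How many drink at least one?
|A∪B∪C| = 37+50+44-19-18-19+14 = 89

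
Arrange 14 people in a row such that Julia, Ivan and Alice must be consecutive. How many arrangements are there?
Treat the 3 as one block: (14-3+1)! × 3! = 479001600 × 6 = 2874009600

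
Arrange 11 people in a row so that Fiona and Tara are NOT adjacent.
Total - adjacent = 11! - (11-1)!×2 = 39916800 - 7257600 = 32659200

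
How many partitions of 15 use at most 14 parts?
By conjugation, equals partitions of 15 into parts ≤ 14. Let r_j(i) = number of partitions of i into parts ≤ j, for i = 0..15. r_1(i) = 1 for all i; r_j(i) = r_{j-1}(i) + r_j(i-j). Rows j = 2..14: ≤2: 1 1 2 2 3 3 4 4 5 5 6 6 7 7 8 8; ≤3: 1 1 2 3 4 5 7 8 10 12 14 16 19 21 24 27; ≤4: 1 1 2 3 5 6 9 11 15 18 23 27 34 39 47 54; ≤5: 1 1 2 3 5 7 10 13 18 23 30 37 47 57 70 84; ≤6: 1 1 2 3 5 7 11 14 20 26 35 44 58 71 90 110; ≤7: 1 1 2 3 5 7 11 15 21 28 38 49 65 82 105 131; ≤8: 1 1 2 3 5 7 11 15 22 29 40 52 70 89 116 146; ≤9: 1 1 2 3 5 7 11 15 22 30 41 54 73 94 123 157; ≤10: 1 1 2 3 5 7 11 15 22 30 42 55 75 97 128 164; ≤11: 1 1 2 3 5 7 11 15 22 30 42 56 76 99 131 169; ≤12: 1 1 2 3 5 7 11 15 22 30 42 56 77 100 133 172; ≤13: 1 1 2 3 5 7 11 15 22 30 42 56 77 101 134 174; ≤14: 1 1 2 3 5 7 11 15 22 30 42 56 77 101 135 175. r_14(15) = 175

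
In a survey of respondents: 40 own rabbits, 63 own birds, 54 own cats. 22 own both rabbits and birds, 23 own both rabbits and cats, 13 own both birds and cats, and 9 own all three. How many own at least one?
|A∪B∪C| = 40+63+54-22-23-13+9 = 108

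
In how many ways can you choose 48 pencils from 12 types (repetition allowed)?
C(48+12-1, 12-1) = C(59, 11) = 279871768995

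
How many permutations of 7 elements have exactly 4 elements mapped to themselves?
Choose the 4 fixed points C(7,4) = 35, derange the rest: !3 = Σ_{j=0}^{3} (-1)^j·3!/j! = 6 - 6 + 3 - 1 = 2. Product = 35 × 2 = 70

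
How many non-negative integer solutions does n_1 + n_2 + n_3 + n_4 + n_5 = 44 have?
C(44+5-1, 5-1) = C(48, 4) = 194580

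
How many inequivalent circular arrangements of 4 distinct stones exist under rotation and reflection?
(4-1)!/2 = 6/2 = 3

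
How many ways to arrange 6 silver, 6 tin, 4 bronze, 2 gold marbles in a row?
18! / (6! × 6! × 4! × 2!) = 257297040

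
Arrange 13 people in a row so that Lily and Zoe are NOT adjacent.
Total - adjacent = 13! - (13-1)!×2 = 6227020800 - 958003200 = 5269017600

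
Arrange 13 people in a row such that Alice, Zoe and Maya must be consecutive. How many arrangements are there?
Treat the 3 as one block: (13-3+1)! × 3! = 39916800 × 6 = 239500800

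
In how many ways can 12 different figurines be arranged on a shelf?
12! = 479001600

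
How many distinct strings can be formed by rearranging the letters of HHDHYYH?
7! / (2! × 1! × 4!) = 105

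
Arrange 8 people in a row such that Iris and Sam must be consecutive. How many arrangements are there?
Treat the 2 as one block: (8-2+1)! × 2! = 5040 × 2 = 10080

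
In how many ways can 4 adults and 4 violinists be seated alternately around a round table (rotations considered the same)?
Fix one of the adults: (4-1)! ways for the remaining adults, × 4! ways for the violinists = 6 × 24 = 144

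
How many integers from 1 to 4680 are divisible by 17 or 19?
⌊4680/17⌋ + ⌊4680/19⌋ - ⌊4680/323⌋ = 275 + 246 - 14 = 507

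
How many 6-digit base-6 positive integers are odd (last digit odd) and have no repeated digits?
Last∈{1,3,5}. Last=0: 0. Last nonzero: 3×4×P(4,4) = 288. Total = 288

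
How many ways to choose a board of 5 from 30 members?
C(30,5) = 30!/(5!×25!) = 142506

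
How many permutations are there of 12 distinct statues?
12! = 479001600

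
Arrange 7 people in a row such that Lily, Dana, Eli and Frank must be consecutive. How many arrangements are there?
Treat the 4 as one block: (7-4+1)! × 4! = 24 × 24 = 576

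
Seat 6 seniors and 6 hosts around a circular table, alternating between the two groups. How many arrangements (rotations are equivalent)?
Fix one of the seniors: (6-1)! ways for the remaining seniors, × 6! ways for the hosts = 120 × 720 = 86400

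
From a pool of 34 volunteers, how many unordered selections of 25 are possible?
C(34,25) = 34!/(25!×9!) = 52451256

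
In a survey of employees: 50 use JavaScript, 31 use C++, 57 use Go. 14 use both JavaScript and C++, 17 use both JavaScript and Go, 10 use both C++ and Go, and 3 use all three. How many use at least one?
|A∪B∪C| = 50+31+57-14-17-10+3 = 100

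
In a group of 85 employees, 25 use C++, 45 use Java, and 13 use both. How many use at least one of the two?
|A∪B| = |A| + |B| - |A∩B| = 25 + 45 - 13 = 57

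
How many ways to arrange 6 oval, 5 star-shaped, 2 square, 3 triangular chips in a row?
16! / (6! × 5! × 2! × 3!) = 20180160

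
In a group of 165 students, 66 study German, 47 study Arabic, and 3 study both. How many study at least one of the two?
|A∪B| = |A| + |B| - |A∩B| = 66 + 47 - 3 = 110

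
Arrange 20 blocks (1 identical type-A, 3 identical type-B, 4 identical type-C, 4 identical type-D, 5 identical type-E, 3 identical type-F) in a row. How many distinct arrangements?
20! / (1! × 3! × 4! × 4! × 5! × 3!) = 977728752000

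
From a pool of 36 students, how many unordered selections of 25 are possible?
C(36,25) = 36!/(25!×11!) = 600805296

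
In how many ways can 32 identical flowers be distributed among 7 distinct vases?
C(32+7-1, 7-1) = C(38, 6) = 2760681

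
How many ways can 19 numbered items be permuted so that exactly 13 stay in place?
Choose the 13 fixed points C(19,13) = 27132, derange the rest: !6 = Σ_{j=0}^{6} (-1)^j·6!/j! = 720 - 720 + 360 - 120 + 30 - 6 + 1 = 265. Product = 27132 × 265 = 7189980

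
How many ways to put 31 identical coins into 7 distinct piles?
C(31+7-1, 7-1) = C(37, 6) = 2324784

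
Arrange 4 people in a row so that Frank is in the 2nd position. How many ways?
Fix one position: (4-1)! = 6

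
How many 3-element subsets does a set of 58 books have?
C(58,3) = 58!/(3!×55!) = 30856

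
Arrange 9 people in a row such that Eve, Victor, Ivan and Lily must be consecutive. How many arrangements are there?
Treat the 4 as one block: (9-4+1)! × 4! = 720 × 24 = 17280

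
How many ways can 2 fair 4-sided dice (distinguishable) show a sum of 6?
Coefficient of x^6 in (x + x² + ... + x^4)^2. By inclusion-exclusion on dice exceeding 4: Σ_j (-1)^j C(2,j)·C(6-1-4j, 1) = C(2,0)·C(5,1) - C(2,1)·C(1,1) = 1·5 - 2·1 = 3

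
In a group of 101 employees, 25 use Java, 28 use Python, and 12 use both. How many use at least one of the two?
|A∪B| = |A| + |B| - |A∩B| = 25 + 28 - 12 = 41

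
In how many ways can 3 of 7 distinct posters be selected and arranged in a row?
P(7,3) = 7!/(7-3)! = 210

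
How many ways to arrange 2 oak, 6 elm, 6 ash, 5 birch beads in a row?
19! / (2! × 6! × 6! × 5!) = 977728752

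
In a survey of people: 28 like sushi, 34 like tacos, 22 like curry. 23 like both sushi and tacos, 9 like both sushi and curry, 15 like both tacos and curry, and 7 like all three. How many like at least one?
|A∪B∪C| = 28+34+22-23-9-15+7 = 44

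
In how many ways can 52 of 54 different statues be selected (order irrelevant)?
C(54,52) = 54!/(52!×2!) = 1431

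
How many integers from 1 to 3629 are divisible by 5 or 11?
⌊3629/5⌋ + ⌊3629/11⌋ - ⌊3629/55⌋ = 725 + 329 - 65 = 989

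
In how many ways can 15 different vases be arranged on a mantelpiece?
15! = 1307674368000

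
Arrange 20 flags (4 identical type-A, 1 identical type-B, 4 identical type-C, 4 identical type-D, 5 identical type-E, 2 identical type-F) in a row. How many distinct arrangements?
20! / (4! × 1! × 4! × 4! × 5! × 2!) = 733296564000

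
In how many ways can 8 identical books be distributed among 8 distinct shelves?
C(8+8-1, 8-1) = C(15, 7) = 6435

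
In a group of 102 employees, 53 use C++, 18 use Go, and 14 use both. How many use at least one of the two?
|A∪B| = |A| + |B| - |A∩B| = 53 + 18 - 14 = 57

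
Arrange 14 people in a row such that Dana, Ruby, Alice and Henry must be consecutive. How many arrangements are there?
Treat the 4 as one block: (14-4+1)! × 4! = 39916800 × 24 = 958003200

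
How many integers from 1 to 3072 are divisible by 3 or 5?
⌊3072/3⌋ + ⌊3072/5⌋ - ⌊3072/15⌋ = 1024 + 614 - 204 = 1434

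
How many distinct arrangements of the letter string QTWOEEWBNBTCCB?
14! / (2! × 1! × 1! × 2! × 2! × 3! × 1! × 2!) = 908107200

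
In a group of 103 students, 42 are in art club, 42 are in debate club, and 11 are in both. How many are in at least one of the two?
|A∪B| = |A| + |B| - |A∩B| = 42 + 42 - 11 = 73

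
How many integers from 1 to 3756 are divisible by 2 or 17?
⌊3756/2⌋ + ⌊3756/17⌋ - ⌊3756/34⌋ = 1878 + 220 - 110 = 1988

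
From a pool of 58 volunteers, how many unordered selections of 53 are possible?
C(58,53) = 58!/(53!×5!) = 4582116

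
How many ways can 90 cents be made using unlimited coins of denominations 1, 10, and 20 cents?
Coefficient of x^90 in 1/(1-x^1) · 1/(1-x^10) · 1/(1-x^20). Case on j = number of 20-cent coins (j = 0..4); remainder r = 90 - 20j is made from {1,10} in ⌊r/10⌋+1 ways. r = 90, 70, 50, 30, 10 → 10 + 8 + 6 + 4 + 2 = 30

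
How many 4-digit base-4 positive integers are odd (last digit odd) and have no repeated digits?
Last∈{1,3}. Last=0: 0. Last nonzero: 2×2×P(2,2) = 8. Total = 8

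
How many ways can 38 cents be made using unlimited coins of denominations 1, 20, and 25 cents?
Coefficient of x^38 in 1/(1-x^1) · 1/(1-x^20) · 1/(1-x^25). Case on j = number of 25-cent coins (j = 0..1); remainder r = 38 - 25j is made from {1,20} in ⌊r/20⌋+1 ways. r = 38, 13 → 2 + 1 = 3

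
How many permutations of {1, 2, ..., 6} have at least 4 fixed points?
Exactly j fixed points: C(6,j)·!(6-j); sum over j ≥ 4 (derangement numbers via !m = (m-1)·(!(m-1) + !(m-2)): !0..!2 = 1, 0, 1). Σ_{j=4}^{6} C(6,j)·!(6-j) = C(6,4)·!2 + C(6,5)·!1 + C(6,6)·!0 = 15·1 + 6·0 + 1·1 = 16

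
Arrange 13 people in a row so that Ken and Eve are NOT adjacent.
Total - adjacent = 13! - (13-1)!×2 = 6227020800 - 958003200 = 5269017600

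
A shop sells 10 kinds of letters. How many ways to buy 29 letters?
C(29+10-1, 10-1) = C(38, 9) = 163011640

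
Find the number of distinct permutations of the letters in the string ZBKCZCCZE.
9! / (1! × 3! × 3! × 1! × 1!) = 10080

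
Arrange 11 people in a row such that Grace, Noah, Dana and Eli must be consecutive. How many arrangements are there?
Treat the 4 as one block: (11-4+1)! × 4! = 40320 × 24 = 967680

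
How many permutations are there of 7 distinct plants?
7! = 5040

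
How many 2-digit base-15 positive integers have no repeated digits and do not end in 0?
Last digit: 14 nonzero choices. First digit: 13 (nonzero, ≠last). Middle 0: P(13,0) = 1. Total = 182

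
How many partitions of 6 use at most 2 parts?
By conjugation, equals partitions of 6 into parts ≤ 2. Let r_j(i) = number of partitions of i into parts ≤ j, for i = 0..6. r_1(i) = 1 for all i; r_j(i) = r_{j-1}(i) + r_j(i-j). Rows j = 2..2: ≤2: 1 1 2 2 3 3 4. r_2(6) = 4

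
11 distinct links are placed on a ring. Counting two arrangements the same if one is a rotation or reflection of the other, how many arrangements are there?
(11-1)!/2 = 3628800/2 = 1814400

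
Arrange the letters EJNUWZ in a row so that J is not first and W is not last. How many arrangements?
By inclusion-exclusion: 6! - 2×(6-1)! + (6-2)! = 720 - 240 + 24 = 504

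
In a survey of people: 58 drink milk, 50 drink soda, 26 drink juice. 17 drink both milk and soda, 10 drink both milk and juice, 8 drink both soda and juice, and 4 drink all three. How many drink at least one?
|A∪B∪C| = 58+50+26-17-10-8+4 = 103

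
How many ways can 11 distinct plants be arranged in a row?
11! = 39916800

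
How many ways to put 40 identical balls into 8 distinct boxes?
C(40+8-1, 8-1) = C(47, 7) = 62891499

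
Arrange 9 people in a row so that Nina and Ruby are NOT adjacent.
Total - adjacent = 9! - (9-1)!×2 = 362880 - 80640 = 282240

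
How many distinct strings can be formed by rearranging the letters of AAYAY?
5! / (2! × 3!) = 10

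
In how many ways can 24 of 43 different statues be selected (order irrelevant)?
C(43,24) = 43!/(24!×19!) = 800472431850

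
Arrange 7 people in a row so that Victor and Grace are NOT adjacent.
Total - adjacent = 7! - (7-1)!×2 = 5040 - 1440 = 3600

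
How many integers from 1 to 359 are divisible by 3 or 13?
⌊359/3⌋ + ⌊359/13⌋ - ⌊359/39⌋ = 119 + 27 - 9 = 137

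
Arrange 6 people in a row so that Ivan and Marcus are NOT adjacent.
Total - adjacent = 6! - (6-1)!×2 = 720 - 240 = 480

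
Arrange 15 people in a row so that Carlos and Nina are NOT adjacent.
Total - adjacent = 15! - (15-1)!×2 = 1307674368000 - 174356582400 = 1133317785600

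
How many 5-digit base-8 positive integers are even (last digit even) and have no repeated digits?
Last∈{0,2,4,6}. Last=0: 840. Last nonzero: 3×6×P(6,3) = 2160. Total = 3000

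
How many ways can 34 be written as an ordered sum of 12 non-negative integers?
C(34+12-1, 12-1) = C(45, 11) = 10150595910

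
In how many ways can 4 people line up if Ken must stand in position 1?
Fix one position: (4-1)! = 6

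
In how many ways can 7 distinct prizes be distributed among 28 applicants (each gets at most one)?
P(28,7) = 28!/(28-7)! = 5967561600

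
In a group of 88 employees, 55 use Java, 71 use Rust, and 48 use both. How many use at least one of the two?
|A∪B| = |A| + |B| - |A∩B| = 55 + 71 - 48 = 78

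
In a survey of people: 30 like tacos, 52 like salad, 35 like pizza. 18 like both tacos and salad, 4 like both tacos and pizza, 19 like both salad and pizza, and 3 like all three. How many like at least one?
|A∪B∪C| = 30+52+35-18-4-19+3 = 79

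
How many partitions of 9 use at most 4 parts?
By conjugation, equals partitions of 9 into parts ≤ 4. Let r_j(i) = number of partitions of i into parts ≤ j, for i = 0..9. r_1(i) = 1 for all i; r_j(i) = r_{j-1}(i) + r_j(i-j). Rows j = 2..4: ≤2: 1 1 2 2 3 3 4 4 5 5; ≤3: 1 1 2 3 4 5 7 8 10 12; ≤4: 1 1 2 3 5 6 9 11 15 18. r_4(9) = 18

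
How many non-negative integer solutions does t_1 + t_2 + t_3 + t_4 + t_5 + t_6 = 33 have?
C(33+6-1, 6-1) = C(38, 5) = 501942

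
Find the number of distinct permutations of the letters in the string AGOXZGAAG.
9! / (1! × 1! × 3! × 3! × 1!) = 10080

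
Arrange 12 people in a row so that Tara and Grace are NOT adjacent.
Total - adjacent = 12! - (12-1)!×2 = 479001600 - 79833600 = 399168000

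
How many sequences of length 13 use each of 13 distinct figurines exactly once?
13! = 6227020800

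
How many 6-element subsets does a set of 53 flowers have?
C(53,6) = 53!/(6!×47!) = 22957480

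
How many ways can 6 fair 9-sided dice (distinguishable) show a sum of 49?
Coefficient of x^49 in (x + x² + ... + x^9)^6. By inclusion-exclusion on dice exceeding 9: Σ_j (-1)^j C(6,j)·C(49-1-9j, 5) = C(6,0)·C(48,5) - C(6,1)·C(39,5) + C(6,2)·C(30,5) - C(6,3)·C(21,5) + C(6,4)·C(12,5) = 1·1712304 - 6·575757 + 15·142506 - 20·20349 + 15·792 = 252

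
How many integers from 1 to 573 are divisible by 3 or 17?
⌊573/3⌋ + ⌊573/17⌋ - ⌊573/51⌋ = 191 + 33 - 11 = 213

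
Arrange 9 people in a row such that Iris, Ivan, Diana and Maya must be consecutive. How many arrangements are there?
Treat the 4 as one block: (9-4+1)! × 4! = 720 × 24 = 17280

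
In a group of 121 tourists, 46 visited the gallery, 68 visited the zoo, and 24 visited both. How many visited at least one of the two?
|A∪B| = |A| + |B| - |A∩B| = 46 + 68 - 24 = 90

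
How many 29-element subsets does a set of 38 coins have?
C(38,29) = 38!/(29!×9!) = 163011640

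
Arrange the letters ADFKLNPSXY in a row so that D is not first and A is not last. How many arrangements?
By inclusion-exclusion: 10! - 2×(10-1)! + (10-2)! = 3628800 - 725760 + 40320 = 2943360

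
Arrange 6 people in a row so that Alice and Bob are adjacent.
Treat as block: (6-1)! × 2! = 120 × 2 = 240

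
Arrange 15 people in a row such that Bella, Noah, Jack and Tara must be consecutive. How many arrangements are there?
Treat the 4 as one block: (15-4+1)! × 4! = 479001600 × 24 = 11496038400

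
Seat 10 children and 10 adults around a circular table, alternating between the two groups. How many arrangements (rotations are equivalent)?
Fix one of the children: (10-1)! ways for the remaining children, × 10! ways for the adults = 362880 × 3628800 = 1316818944000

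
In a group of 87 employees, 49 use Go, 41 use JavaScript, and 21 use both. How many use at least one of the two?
|A∪B| = |A| + |B| - |A∩B| = 49 + 41 - 21 = 69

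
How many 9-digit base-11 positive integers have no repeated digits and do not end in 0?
Last digit: 10 nonzero choices. First digit: 9 (nonzero, ≠last). Middle 7: P(9,7) = 181440. Total = 16329600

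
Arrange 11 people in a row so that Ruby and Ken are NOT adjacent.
Total - adjacent = 11! - (11-1)!×2 = 39916800 - 7257600 = 32659200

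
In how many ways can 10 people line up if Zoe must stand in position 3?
Fix one position: (10-1)! = 362880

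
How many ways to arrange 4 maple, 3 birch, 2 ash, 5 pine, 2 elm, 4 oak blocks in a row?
20! / (4! × 3! × 2! × 5! × 2! × 4!) = 1466593128000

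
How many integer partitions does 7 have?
Pentagonal recurrence p(n) = p(n-1) + p(n-2) - p(n-5) - p(n-7) + p(n-12) + p(n-15) - ... gives p(0..6) = 1, 1, 2, 3, 5, 7, 11. p(7) = p(6) + p(5) - p(2) - p(0) = 11 + 7 - 2 - 1 = 15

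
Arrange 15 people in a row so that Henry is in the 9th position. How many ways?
Fix one position: (15-1)! = 87178291200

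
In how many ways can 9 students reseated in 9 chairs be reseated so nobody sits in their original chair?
!9 = Σ_{j=0}^{9} (-1)^j·9!/j! = 362880 - 362880 + 181440 - 60480 + 15120 - 3024 + 504 - 72 + 9 - 1 = 133496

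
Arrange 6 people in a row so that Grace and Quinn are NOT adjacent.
Total - adjacent = 6! - (6-1)!×2 = 720 - 240 = 480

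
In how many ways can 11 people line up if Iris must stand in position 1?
Fix one position: (11-1)! = 3628800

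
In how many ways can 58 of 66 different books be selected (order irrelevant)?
C(66,58) = 66!/(58!×8!) = 5743572120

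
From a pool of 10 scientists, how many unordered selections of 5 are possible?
C(10,5) = 10!/(5!×5!) = 252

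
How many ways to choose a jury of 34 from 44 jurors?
C(44,34) = 44!/(34!×10!) = 2481256778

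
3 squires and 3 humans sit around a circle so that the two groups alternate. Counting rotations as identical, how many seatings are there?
Fix one of the squires: (3-1)! ways for the remaining squires, × 3! ways for the humans = 2 × 6 = 12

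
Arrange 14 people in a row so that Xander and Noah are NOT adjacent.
Total - adjacent = 14! - (14-1)!×2 = 87178291200 - 12454041600 = 74724249600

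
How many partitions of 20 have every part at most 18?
Let r_j(i) = number of partitions of i into parts ≤ j, for i = 0..20. r_1(i) = 1 for all i; r_j(i) = r_{j-1}(i) + r_j(i-j). Rows j = 2..18: ≤2: 1 1 2 2 3 3 4 4 5 5 6 6 7 7 8 8 9 9 10 10 11; ≤3: 1 1 2 3 4 5 7 8 10 12 14 16 19 21 24 27 30 33 37 40 44; ≤4: 1 1 2 3 5 6 9 11 15 18 23 27 34 39 47 54 64 72 84 94 108; ≤5: 1 1 2 3 5 7 10 13 18 23 30 37 47 57 70 84 101 119 141 164 192; ≤6: 1 1 2 3 5 7 11 14 20 26 35 44 58 71 90 110 136 163 199 235 282; ≤7: 1 1 2 3 5 7 11 15 21 28 38 49 65 82 105 131 164 201 248 300 364; ≤8: 1 1 2 3 5 7 11 15 22 29 40 52 70 89 116 146 186 230 288 352 434; ≤9: 1 1 2 3 5 7 11 15 22 30 41 54 73 94 123 157 201 252 318 393 488; ≤10: 1 1 2 3 5 7 11 15 22 30 42 55 75 97 128 164 212 267 340 423 530; ≤11: 1 1 2 3 5 7 11 15 22 30 42 56 76 99 131 169 219 278 355 445 560; ≤12: 1 1 2 3 5 7 11 15 22 30 42 56 77 100 133 172 224 285 366 460 582; ≤13: 1 1 2 3 5 7 11 15 22 30 42 56 77 101 134 174 227 290 373 471 597; ≤14: 1 1 2 3 5 7 11 15 22 30 42 56 77 101 135 175 229 293 378 478 608; ≤15: 1 1 2 3 5 7 11 15 22 30 42 56 77 101 135 176 230 295 381 483 615; ≤16: 1 1 2 3 5 7 11 15 22 30 42 56 77 101 135 176 231 296 383 486 620; ≤17: 1 1 2 3 5 7 11 15 22 30 42 56 77 101 135 176 231 297 384 488 623; ≤18: 1 1 2 3 5 7 11 15 22 30 42 56 77 101 135 176 231 297 385 489 625. r_18(20) = 625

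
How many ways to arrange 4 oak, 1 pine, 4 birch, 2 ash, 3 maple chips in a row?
14! / (4! × 1! × 4! × 2! × 3!) = 12612600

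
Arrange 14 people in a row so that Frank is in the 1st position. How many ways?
Fix one position: (14-1)! = 6227020800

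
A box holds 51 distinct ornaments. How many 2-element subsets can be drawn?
C(51,2) = 51!/(2!×49!) = 1275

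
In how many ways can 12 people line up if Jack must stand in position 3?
Fix one position: (12-1)! = 39916800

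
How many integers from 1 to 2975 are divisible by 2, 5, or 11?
⌊2975/2⌋+⌊2975/5⌋+⌊2975/11⌋ - ⌊2975/10⌋-⌊2975/22⌋-⌊2975/55⌋ + ⌊2975/110⌋ = 1487+595+270 - 297-135-54 + 27 = 1893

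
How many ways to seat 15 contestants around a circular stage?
Circular: fix one position, arrange the rest. (15-1)! = 87178291200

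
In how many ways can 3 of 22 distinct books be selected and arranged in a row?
P(22,3) = 22!/(22-3)! = 9240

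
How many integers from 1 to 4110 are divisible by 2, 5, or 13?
⌊4110/2⌋+⌊4110/5⌋+⌊4110/13⌋ - ⌊4110/10⌋-⌊4110/26⌋-⌊4110/65⌋ + ⌊4110/130⌋ = 2055+822+316 - 411-158-63 + 31 = 2592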